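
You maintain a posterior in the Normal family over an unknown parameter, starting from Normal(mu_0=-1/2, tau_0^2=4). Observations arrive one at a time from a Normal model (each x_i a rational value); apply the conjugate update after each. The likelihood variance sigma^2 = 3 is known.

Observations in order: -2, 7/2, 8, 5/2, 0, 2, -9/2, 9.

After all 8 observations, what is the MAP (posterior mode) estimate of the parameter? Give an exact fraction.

obs 1: x=-2 → posterior Normal(-19/14, 12/7)
obs 2: x=7/2 → posterior Normal(9/22, 12/11)
obs 3: x=8 → posterior Normal(73/30, 4/5)
obs 4: x=5/2 → posterior Normal(93/38, 12/19)
obs 5: x=0 → posterior Normal(93/46, 12/23)
obs 6: x=2 → posterior Normal(109/54, 4/9)
obs 7: x=-9/2 → posterior Normal(73/62, 12/31)
obs 8: x=9 → posterior Normal(29/14, 12/35)

29/14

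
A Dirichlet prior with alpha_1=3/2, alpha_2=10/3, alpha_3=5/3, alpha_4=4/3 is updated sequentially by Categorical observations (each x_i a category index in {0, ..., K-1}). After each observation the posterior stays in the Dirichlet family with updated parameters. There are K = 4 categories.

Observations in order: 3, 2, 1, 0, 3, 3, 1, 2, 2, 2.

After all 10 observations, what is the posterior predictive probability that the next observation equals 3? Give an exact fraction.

obs 1: x=3 → posterior Dirichlet(3/2, 10/3, 5/3, 7/3)
obs 2: x=2 → posterior Dirichlet(3/2, 10/3, 8/3, 7/3)
obs 3: x=1 → posterior Dirichlet(3/2, 13/3, 8/3, 7/3)
obs 4: x=0 → posterior Dirichlet(5/2, 13/3, 8/3, 7/3)
obs 5: x=3 → posterior Dirichlet(5/2, 13/3, 8/3, 10/3)
obs 6: x=3 → posterior Dirichlet(5/2, 13/3, 8/3, 13/3)
obs 7: x=1 → posterior Dirichlet(5/2, 16/3, 8/3, 13/3)
obs 8: x=2 → posterior Dirichlet(5/2, 16/3, 11/3, 13/3)
obs 9: x=2 → posterior Dirichlet(5/2, 16/3, 14/3, 13/3)
obs 10: x=2 → posterior Dirichlet(5/2, 16/3, 17/3, 13/3)

26/107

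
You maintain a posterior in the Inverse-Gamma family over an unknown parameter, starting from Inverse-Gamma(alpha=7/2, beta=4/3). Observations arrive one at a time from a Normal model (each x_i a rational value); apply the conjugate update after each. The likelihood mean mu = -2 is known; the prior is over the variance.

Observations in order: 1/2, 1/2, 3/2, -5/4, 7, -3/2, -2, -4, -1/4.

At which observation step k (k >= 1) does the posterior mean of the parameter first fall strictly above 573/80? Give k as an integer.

obs 1: x=1/2 → posterior Inverse-Gamma(4, 107/24)
obs 2: x=1/2 → posterior Inverse-Gamma(9/2, 91/12)
obs 3: x=3/2 → posterior Inverse-Gamma(5, 329/24)
obs 4: x=-5/4 → posterior Inverse-Gamma(11/2, 1343/96)
obs 5: x=7 → posterior Inverse-Gamma(6, 5231/96)
obs 6: x=-3/2 → posterior Inverse-Gamma(13/2, 5243/96)
obs 7: x=-2 → posterior Inverse-Gamma(7, 5243/96)
obs 8: x=-4 → posterior Inverse-Gamma(15/2, 5435/96)
obs 9: x=-1/4 → posterior Inverse-Gamma(8, 2791/48)

k = 5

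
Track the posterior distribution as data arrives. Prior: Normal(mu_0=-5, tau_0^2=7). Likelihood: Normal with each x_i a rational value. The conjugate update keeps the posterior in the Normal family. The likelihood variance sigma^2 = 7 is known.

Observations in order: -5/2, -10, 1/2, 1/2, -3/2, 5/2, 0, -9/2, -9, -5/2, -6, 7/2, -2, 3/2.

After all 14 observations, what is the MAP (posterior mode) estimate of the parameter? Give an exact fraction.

obs 1: x=-5/2 → posterior Normal(-15/4, 7/2)
obs 2: x=-10 → posterior Normal(-35/6, 7/3)
obs 3: x=1/2 → posterior Normal(-17/4, 7/4)
obs 4: x=1/2 → posterior Normal(-33/10, 7/5)
obs 5: x=-3/2 → posterior Normal(-3, 7/6)
obs 6: x=5/2 → posterior Normal(-31/14, 1)
obs 7: x=0 → posterior Normal(-31/16, 7/8)
obs 8: x=-9/2 → posterior Normal(-20/9, 7/9)
obs 9: x=-9 → posterior Normal(-29/10, 7/10)
obs 10: x=-5/2 → posterior Normal(-63/22, 7/11)
obs 11: x=-6 → posterior Normal(-25/8, 7/12)
obs 12: x=7/2 → posterior Normal(-34/13, 7/13)
obs 13: x=-2 → posterior Normal(-18/7, 1/2)
obs 14: x=3/2 → posterior Normal(-23/10, 7/15)

-23/10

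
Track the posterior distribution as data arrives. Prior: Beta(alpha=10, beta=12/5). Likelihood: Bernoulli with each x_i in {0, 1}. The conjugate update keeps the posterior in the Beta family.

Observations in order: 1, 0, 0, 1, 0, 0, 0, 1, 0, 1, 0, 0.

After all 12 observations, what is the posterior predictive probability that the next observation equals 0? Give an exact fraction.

26/61

obs 1: x=1 → posterior Beta(11, 12/5)
obs 2: x=0 → posterior Beta(11, 17/5)
obs 3: x=0 → posterior Beta(11, 22/5)
obs 4: x=1 → posterior Beta(12, 22/5)
obs 5: x=0 → posterior Beta(12, 27/5)
obs 6: x=0 → posterior Beta(12, 32/5)
obs 7: x=0 → posterior Beta(12, 37/5)
obs 8: x=1 → posterior Beta(13, 37/5)
obs 9: x=0 → posterior Beta(13, 42/5)
obs 10: x=1 → posterior Beta(14, 42/5)
obs 11: x=0 → posterior Beta(14, 47/5)
obs 12: x=0 → posterior Beta(14, 52/5)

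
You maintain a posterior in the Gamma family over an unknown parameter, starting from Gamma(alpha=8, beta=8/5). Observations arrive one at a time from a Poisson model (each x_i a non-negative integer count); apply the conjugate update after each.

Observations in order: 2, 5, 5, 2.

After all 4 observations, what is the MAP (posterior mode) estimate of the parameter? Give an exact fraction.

15/4

obs 1: x=2 → posterior Gamma(10, 13/5)
obs 2: x=5 → posterior Gamma(15, 18/5)
obs 3: x=5 → posterior Gamma(20, 23/5)
obs 4: x=2 → posterior Gamma(22, 28/5)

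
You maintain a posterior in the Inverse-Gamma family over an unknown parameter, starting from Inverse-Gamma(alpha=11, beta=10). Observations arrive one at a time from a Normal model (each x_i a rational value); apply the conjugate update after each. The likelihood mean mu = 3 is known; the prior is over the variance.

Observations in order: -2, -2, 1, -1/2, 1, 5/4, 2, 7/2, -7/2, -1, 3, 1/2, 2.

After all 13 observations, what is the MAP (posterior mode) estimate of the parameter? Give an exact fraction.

obs 1: x=-2 → posterior Inverse-Gamma(23/2, 45/2)
obs 2: x=-2 → posterior Inverse-Gamma(12, 35)
obs 3: x=1 → posterior Inverse-Gamma(25/2, 37)
obs 4: x=-1/2 → posterior Inverse-Gamma(13, 345/8)
obs 5: x=1 → posterior Inverse-Gamma(27/2, 361/8)
obs 6: x=5/4 → posterior Inverse-Gamma(14, 1493/32)
obs 7: x=2 → posterior Inverse-Gamma(29/2, 1509/32)
obs 8: x=7/2 → posterior Inverse-Gamma(15, 1513/32)
obs 9: x=-7/2 → posterior Inverse-Gamma(31/2, 2189/32)
obs 10: x=-1 → posterior Inverse-Gamma(16, 2445/32)
obs 11: x=3 → posterior Inverse-Gamma(33/2, 2445/32)
obs 12: x=1/2 → posterior Inverse-Gamma(17, 2545/32)
obs 13: x=2 → posterior Inverse-Gamma(35/2, 2561/32)

2561/592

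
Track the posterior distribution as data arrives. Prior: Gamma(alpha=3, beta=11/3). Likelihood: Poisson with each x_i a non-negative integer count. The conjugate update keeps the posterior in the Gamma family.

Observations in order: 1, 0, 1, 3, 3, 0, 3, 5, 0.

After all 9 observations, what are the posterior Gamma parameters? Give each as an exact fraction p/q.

obs 1: x=1 → posterior Gamma(4, 14/3)
obs 2: x=0 → posterior Gamma(4, 17/3)
obs 3: x=1 → posterior Gamma(5, 20/3)
obs 4: x=3 → posterior Gamma(8, 23/3)
obs 5: x=3 → posterior Gamma(11, 26/3)
obs 6: x=0 → posterior Gamma(11, 29/3)
obs 7: x=3 → posterior Gamma(14, 32/3)
obs 8: x=5 → posterior Gamma(19, 35/3)
obs 9: x=0 → posterior Gamma(19, 38/3)

alpha=19, beta=38/3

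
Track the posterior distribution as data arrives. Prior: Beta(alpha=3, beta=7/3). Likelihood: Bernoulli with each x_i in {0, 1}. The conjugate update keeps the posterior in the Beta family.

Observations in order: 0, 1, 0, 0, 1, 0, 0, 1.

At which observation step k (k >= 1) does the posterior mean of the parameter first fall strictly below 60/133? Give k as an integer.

obs 1: x=0 → posterior Beta(3, 10/3)
obs 2: x=1 → posterior Beta(4, 10/3)
obs 3: x=0 → posterior Beta(4, 13/3)
obs 4: x=0 → posterior Beta(4, 16/3)
obs 5: x=1 → posterior Beta(5, 16/3)
obs 6: x=0 → posterior Beta(5, 19/3)
obs 7: x=0 → posterior Beta(5, 22/3)
obs 8: x=1 → posterior Beta(6, 22/3)

k = 4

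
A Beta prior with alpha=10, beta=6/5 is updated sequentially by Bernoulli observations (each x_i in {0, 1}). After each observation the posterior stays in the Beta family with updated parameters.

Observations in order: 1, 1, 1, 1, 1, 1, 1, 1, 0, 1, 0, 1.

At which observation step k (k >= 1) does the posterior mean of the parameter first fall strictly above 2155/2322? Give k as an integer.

obs 1: x=1 → posterior Beta(11, 6/5)
obs 2: x=1 → posterior Beta(12, 6/5)
obs 3: x=1 → posterior Beta(13, 6/5)
obs 4: x=1 → posterior Beta(14, 6/5)
obs 5: x=1 → posterior Beta(15, 6/5)
obs 6: x=1 → posterior Beta(16, 6/5)
obs 7: x=1 → posterior Beta(17, 6/5)
obs 8: x=1 → posterior Beta(18, 6/5)
obs 9: x=0 → posterior Beta(18, 11/5)
obs 10: x=1 → posterior Beta(19, 11/5)
obs 11: x=0 → posterior Beta(19, 16/5)
obs 12: x=1 → posterior Beta(20, 16/5)

k = 6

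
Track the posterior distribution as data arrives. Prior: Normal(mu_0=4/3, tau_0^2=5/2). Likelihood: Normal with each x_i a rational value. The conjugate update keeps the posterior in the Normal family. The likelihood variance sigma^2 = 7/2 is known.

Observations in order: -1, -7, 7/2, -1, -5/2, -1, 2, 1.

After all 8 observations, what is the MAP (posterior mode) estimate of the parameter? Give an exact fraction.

-62/141

obs 1: x=-1 → posterior Normal(13/36, 35/24)
obs 2: x=-7 → posterior Normal(-92/51, 35/34)
obs 3: x=7/2 → posterior Normal(-79/132, 35/44)
obs 4: x=-1 → posterior Normal(-109/162, 35/54)
obs 5: x=-5/2 → posterior Normal(-23/24, 35/64)
obs 6: x=-1 → posterior Normal(-107/111, 35/74)
obs 7: x=2 → posterior Normal(-11/18, 5/12)
obs 8: x=1 → posterior Normal(-62/141, 35/94)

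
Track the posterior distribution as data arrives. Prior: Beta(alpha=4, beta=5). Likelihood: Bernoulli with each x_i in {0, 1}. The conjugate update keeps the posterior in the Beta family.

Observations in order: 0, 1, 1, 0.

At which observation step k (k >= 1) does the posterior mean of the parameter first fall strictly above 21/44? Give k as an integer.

k = 3

obs 1: x=0 → posterior Beta(4, 6)
obs 2: x=1 → posterior Beta(5, 6)
obs 3: x=1 → posterior Beta(6, 6)
obs 4: x=0 → posterior Beta(6, 7)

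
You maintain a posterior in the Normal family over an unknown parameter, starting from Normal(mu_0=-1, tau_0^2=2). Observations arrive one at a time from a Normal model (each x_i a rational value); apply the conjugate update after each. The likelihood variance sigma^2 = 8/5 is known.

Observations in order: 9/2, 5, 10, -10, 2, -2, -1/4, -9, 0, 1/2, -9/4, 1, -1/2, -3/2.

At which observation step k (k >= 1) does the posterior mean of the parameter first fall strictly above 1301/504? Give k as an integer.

k = 2

obs 1: x=9/2 → posterior Normal(37/18, 8/9)
obs 2: x=5 → posterior Normal(87/28, 4/7)
obs 3: x=10 → posterior Normal(187/38, 8/19)
obs 4: x=-10 → posterior Normal(29/16, 1/3)
obs 5: x=2 → posterior Normal(107/58, 8/29)
obs 6: x=-2 → posterior Normal(87/68, 4/17)
obs 7: x=-1/4 → posterior Normal(13/12, 8/39)
obs 8: x=-9 → posterior Normal(-1/16, 2/11)
obs 9: x=0 → posterior Normal(-11/196, 8/49)
obs 10: x=1/2 → posterior Normal(-1/216, 4/27)
obs 11: x=-9/4 → posterior Normal(-23/118, 8/59)
obs 12: x=1 → posterior Normal(-13/128, 1/8)
obs 13: x=-1/2 → posterior Normal(-3/23, 8/69)
obs 14: x=-3/2 → posterior Normal(-33/148, 4/37)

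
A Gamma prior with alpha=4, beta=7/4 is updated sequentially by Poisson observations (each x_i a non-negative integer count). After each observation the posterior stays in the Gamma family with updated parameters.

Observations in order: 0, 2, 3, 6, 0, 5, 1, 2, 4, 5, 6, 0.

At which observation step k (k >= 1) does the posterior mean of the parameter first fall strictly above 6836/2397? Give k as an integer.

k = 11

obs 1: x=0 → posterior Gamma(4, 11/4)
obs 2: x=2 → posterior Gamma(6, 15/4)
obs 3: x=3 → posterior Gamma(9, 19/4)
obs 4: x=6 → posterior Gamma(15, 23/4)
obs 5: x=0 → posterior Gamma(15, 27/4)
obs 6: x=5 → posterior Gamma(20, 31/4)
obs 7: x=1 → posterior Gamma(21, 35/4)
obs 8: x=2 → posterior Gamma(23, 39/4)
obs 9: x=4 → posterior Gamma(27, 43/4)
obs 10: x=5 → posterior Gamma(32, 47/4)
obs 11: x=6 → posterior Gamma(38, 51/4)
obs 12: x=0 → posterior Gamma(38, 55/4)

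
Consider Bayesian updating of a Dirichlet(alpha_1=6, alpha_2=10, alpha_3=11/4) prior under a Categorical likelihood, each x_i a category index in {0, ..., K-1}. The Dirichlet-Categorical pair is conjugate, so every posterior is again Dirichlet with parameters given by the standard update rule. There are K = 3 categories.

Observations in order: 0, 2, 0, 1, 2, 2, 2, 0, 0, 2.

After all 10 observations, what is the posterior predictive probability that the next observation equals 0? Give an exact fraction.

obs 1: x=0 → posterior Dirichlet(7, 10, 11/4)
obs 2: x=2 → posterior Dirichlet(7, 10, 15/4)
obs 3: x=0 → posterior Dirichlet(8, 10, 15/4)
obs 4: x=1 → posterior Dirichlet(8, 11, 15/4)
obs 5: x=2 → posterior Dirichlet(8, 11, 19/4)
obs 6: x=2 → posterior Dirichlet(8, 11, 23/4)
obs 7: x=2 → posterior Dirichlet(8, 11, 27/4)
obs 8: x=0 → posterior Dirichlet(9, 11, 27/4)
obs 9: x=0 → posterior Dirichlet(10, 11, 27/4)
obs 10: x=2 → posterior Dirichlet(10, 11, 31/4)

8/23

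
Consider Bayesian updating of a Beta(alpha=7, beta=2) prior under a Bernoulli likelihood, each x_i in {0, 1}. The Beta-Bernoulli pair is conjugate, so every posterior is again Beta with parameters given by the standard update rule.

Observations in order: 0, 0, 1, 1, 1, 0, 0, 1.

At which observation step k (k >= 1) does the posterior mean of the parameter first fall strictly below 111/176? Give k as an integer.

obs 1: x=0 → posterior Beta(7, 3)
obs 2: x=0 → posterior Beta(7, 4)
obs 3: x=1 → posterior Beta(8, 4)
obs 4: x=1 → posterior Beta(9, 4)
obs 5: x=1 → posterior Beta(10, 4)
obs 6: x=0 → posterior Beta(10, 5)
obs 7: x=0 → posterior Beta(10, 6)
obs 8: x=1 → posterior Beta(11, 6)

k = 7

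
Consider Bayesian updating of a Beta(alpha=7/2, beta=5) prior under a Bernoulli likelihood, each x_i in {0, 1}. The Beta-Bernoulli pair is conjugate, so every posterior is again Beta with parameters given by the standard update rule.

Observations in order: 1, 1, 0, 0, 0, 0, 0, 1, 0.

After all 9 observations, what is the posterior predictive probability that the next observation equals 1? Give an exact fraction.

13/35

obs 1: x=1 → posterior Beta(9/2, 5)
obs 2: x=1 → posterior Beta(11/2, 5)
obs 3: x=0 → posterior Beta(11/2, 6)
obs 4: x=0 → posterior Beta(11/2, 7)
obs 5: x=0 → posterior Beta(11/2, 8)
obs 6: x=0 → posterior Beta(11/2, 9)
obs 7: x=0 → posterior Beta(11/2, 10)
obs 8: x=1 → posterior Beta(13/2, 10)
obs 9: x=0 → posterior Beta(13/2, 11)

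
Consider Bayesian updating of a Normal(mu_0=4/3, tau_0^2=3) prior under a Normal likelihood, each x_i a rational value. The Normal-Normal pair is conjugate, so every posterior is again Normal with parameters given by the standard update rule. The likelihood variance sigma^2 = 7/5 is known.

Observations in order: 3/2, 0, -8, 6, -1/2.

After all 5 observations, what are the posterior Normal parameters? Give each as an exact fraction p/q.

mu_0=-17/246, tau_0^2=21/82

obs 1: x=3/2 → posterior Normal(191/132, 21/22)
obs 2: x=0 → posterior Normal(191/222, 21/37)
obs 3: x=-8 → posterior Normal(-529/312, 21/52)
obs 4: x=6 → posterior Normal(11/402, 21/67)
obs 5: x=-1/2 → posterior Normal(-17/246, 21/82)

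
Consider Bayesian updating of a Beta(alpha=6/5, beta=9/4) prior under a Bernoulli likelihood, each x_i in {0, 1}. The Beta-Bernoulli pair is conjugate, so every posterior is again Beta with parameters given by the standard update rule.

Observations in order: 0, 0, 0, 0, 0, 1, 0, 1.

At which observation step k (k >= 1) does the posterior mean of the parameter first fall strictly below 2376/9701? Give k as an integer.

k = 2

obs 1: x=0 → posterior Beta(6/5, 13/4)
obs 2: x=0 → posterior Beta(6/5, 17/4)
obs 3: x=0 → posterior Beta(6/5, 21/4)
obs 4: x=0 → posterior Beta(6/5, 25/4)
obs 5: x=0 → posterior Beta(6/5, 29/4)
obs 6: x=1 → posterior Beta(11/5, 29/4)
obs 7: x=0 → posterior Beta(11/5, 33/4)
obs 8: x=1 → posterior Beta(16/5, 33/4)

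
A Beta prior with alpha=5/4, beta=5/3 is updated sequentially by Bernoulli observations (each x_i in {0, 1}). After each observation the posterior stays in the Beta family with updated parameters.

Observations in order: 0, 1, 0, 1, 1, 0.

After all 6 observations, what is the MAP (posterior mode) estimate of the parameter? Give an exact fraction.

obs 1: x=0 → posterior Beta(5/4, 8/3)
obs 2: x=1 → posterior Beta(9/4, 8/3)
obs 3: x=0 → posterior Beta(9/4, 11/3)
obs 4: x=1 → posterior Beta(13/4, 11/3)
obs 5: x=1 → posterior Beta(17/4, 11/3)
obs 6: x=0 → posterior Beta(17/4, 14/3)

39/83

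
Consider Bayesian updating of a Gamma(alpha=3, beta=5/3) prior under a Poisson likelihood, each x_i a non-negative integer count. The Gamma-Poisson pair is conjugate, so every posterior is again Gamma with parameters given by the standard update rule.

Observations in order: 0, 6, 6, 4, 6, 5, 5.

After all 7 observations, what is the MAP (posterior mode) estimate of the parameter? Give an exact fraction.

obs 1: x=0 → posterior Gamma(3, 8/3)
obs 2: x=6 → posterior Gamma(9, 11/3)
obs 3: x=6 → posterior Gamma(15, 14/3)
obs 4: x=4 → posterior Gamma(19, 17/3)
obs 5: x=6 → posterior Gamma(25, 20/3)
obs 6: x=5 → posterior Gamma(30, 23/3)
obs 7: x=5 → posterior Gamma(35, 26/3)

51/13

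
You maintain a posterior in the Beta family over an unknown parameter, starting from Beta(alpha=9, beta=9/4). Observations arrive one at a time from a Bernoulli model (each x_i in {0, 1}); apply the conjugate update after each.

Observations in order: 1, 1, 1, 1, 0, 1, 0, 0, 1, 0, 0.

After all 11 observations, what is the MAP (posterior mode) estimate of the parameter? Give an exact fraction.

obs 1: x=1 → posterior Beta(10, 9/4)
obs 2: x=1 → posterior Beta(11, 9/4)
obs 3: x=1 → posterior Beta(12, 9/4)
obs 4: x=1 → posterior Beta(13, 9/4)
obs 5: x=0 → posterior Beta(13, 13/4)
obs 6: x=1 → posterior Beta(14, 13/4)
obs 7: x=0 → posterior Beta(14, 17/4)
obs 8: x=0 → posterior Beta(14, 21/4)
obs 9: x=1 → posterior Beta(15, 21/4)
obs 10: x=0 → posterior Beta(15, 25/4)
obs 11: x=0 → posterior Beta(15, 29/4)

56/81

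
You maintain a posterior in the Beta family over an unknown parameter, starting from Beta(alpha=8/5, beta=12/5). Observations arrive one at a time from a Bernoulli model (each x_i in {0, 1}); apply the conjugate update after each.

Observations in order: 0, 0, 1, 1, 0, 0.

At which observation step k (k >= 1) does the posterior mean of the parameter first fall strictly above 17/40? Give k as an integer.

k = 4

obs 1: x=0 → posterior Beta(8/5, 17/5)
obs 2: x=0 → posterior Beta(8/5, 22/5)
obs 3: x=1 → posterior Beta(13/5, 22/5)
obs 4: x=1 → posterior Beta(18/5, 22/5)
obs 5: x=0 → posterior Beta(18/5, 27/5)
obs 6: x=0 → posterior Beta(18/5, 32/5)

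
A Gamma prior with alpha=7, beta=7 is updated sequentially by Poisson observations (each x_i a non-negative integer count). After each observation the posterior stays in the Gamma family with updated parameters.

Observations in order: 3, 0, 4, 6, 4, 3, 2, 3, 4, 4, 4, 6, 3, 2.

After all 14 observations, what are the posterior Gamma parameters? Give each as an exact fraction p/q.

obs 1: x=3 → posterior Gamma(10, 8)
obs 2: x=0 → posterior Gamma(10, 9)
obs 3: x=4 → posterior Gamma(14, 10)
obs 4: x=6 → posterior Gamma(20, 11)
obs 5: x=4 → posterior Gamma(24, 12)
obs 6: x=3 → posterior Gamma(27, 13)
obs 7: x=2 → posterior Gamma(29, 14)
obs 8: x=3 → posterior Gamma(32, 15)
obs 9: x=4 → posterior Gamma(36, 16)
obs 10: x=4 → posterior Gamma(40, 17)
obs 11: x=4 → posterior Gamma(44, 18)
obs 12: x=6 → posterior Gamma(50, 19)
obs 13: x=3 → posterior Gamma(53, 20)
obs 14: x=2 → posterior Gamma(55, 21)

alpha=55, beta=21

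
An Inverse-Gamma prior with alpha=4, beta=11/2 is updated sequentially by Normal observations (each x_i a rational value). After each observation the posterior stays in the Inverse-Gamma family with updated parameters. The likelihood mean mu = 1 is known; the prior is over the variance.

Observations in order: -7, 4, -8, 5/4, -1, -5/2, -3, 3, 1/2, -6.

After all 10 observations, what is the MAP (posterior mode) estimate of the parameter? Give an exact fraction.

obs 1: x=-7 → posterior Inverse-Gamma(9/2, 75/2)
obs 2: x=4 → posterior Inverse-Gamma(5, 42)
obs 3: x=-8 → posterior Inverse-Gamma(11/2, 165/2)
obs 4: x=5/4 → posterior Inverse-Gamma(6, 2641/32)
obs 5: x=-1 → posterior Inverse-Gamma(13/2, 2705/32)
obs 6: x=-5/2 → posterior Inverse-Gamma(7, 2901/32)
obs 7: x=-3 → posterior Inverse-Gamma(15/2, 3157/32)
obs 8: x=3 → posterior Inverse-Gamma(8, 3221/32)
obs 9: x=1/2 → posterior Inverse-Gamma(17/2, 3225/32)
obs 10: x=-6 → posterior Inverse-Gamma(9, 4009/32)

4009/320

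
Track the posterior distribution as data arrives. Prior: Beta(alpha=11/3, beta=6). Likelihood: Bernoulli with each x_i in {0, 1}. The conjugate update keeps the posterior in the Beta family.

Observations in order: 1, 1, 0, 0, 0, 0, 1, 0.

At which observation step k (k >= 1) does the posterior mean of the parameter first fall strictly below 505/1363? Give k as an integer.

k = 6

obs 1: x=1 → posterior Beta(14/3, 6)
obs 2: x=1 → posterior Beta(17/3, 6)
obs 3: x=0 → posterior Beta(17/3, 7)
obs 4: x=0 → posterior Beta(17/3, 8)
obs 5: x=0 → posterior Beta(17/3, 9)
obs 6: x=0 → posterior Beta(17/3, 10)
obs 7: x=1 → posterior Beta(20/3, 10)
obs 8: x=0 → posterior Beta(20/3, 11)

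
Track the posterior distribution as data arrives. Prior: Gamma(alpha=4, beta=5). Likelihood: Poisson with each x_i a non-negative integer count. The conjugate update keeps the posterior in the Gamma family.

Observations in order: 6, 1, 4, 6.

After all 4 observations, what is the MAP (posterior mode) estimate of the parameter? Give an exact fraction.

20/9

obs 1: x=6 → posterior Gamma(10, 6)
obs 2: x=1 → posterior Gamma(11, 7)
obs 3: x=4 → posterior Gamma(15, 8)
obs 4: x=6 → posterior Gamma(21, 9)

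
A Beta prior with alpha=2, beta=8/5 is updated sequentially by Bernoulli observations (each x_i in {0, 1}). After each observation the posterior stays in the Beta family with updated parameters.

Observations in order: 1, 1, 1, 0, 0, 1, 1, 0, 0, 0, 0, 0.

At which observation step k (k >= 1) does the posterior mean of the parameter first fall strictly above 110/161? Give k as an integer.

obs 1: x=1 → posterior Beta(3, 8/5)
obs 2: x=1 → posterior Beta(4, 8/5)
obs 3: x=1 → posterior Beta(5, 8/5)
obs 4: x=0 → posterior Beta(5, 13/5)
obs 5: x=0 → posterior Beta(5, 18/5)
obs 6: x=1 → posterior Beta(6, 18/5)
obs 7: x=1 → posterior Beta(7, 18/5)
obs 8: x=0 → posterior Beta(7, 23/5)
obs 9: x=0 → posterior Beta(7, 28/5)
obs 10: x=0 → posterior Beta(7, 33/5)
obs 11: x=0 → posterior Beta(7, 38/5)
obs 12: x=0 → posterior Beta(7, 43/5)

k = 2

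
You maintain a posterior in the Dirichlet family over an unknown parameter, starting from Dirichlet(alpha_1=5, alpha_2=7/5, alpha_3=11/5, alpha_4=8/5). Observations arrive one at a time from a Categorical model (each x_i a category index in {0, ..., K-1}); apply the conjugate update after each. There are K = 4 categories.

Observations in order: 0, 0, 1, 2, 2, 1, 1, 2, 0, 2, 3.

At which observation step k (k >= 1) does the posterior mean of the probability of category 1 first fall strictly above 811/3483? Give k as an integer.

k = 7

obs 1: x=0 → posterior Dirichlet(6, 7/5, 11/5, 8/5)
obs 2: x=0 → posterior Dirichlet(7, 7/5, 11/5, 8/5)
obs 3: x=1 → posterior Dirichlet(7, 12/5, 11/5, 8/5)
obs 4: x=2 → posterior Dirichlet(7, 12/5, 16/5, 8/5)
obs 5: x=2 → posterior Dirichlet(7, 12/5, 21/5, 8/5)
obs 6: x=1 → posterior Dirichlet(7, 17/5, 21/5, 8/5)
obs 7: x=1 → posterior Dirichlet(7, 22/5, 21/5, 8/5)
obs 8: x=2 → posterior Dirichlet(7, 22/5, 26/5, 8/5)
obs 9: x=0 → posterior Dirichlet(8, 22/5, 26/5, 8/5)
obs 10: x=2 → posterior Dirichlet(8, 22/5, 31/5, 8/5)
obs 11: x=3 → posterior Dirichlet(8, 22/5, 31/5, 13/5)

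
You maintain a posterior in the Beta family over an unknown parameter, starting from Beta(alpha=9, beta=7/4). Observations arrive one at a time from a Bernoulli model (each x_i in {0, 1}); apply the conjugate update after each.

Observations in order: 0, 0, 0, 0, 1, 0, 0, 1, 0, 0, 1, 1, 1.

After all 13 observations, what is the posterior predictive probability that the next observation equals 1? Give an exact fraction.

obs 1: x=0 → posterior Beta(9, 11/4)
obs 2: x=0 → posterior Beta(9, 15/4)
obs 3: x=0 → posterior Beta(9, 19/4)
obs 4: x=0 → posterior Beta(9, 23/4)
obs 5: x=1 → posterior Beta(10, 23/4)
obs 6: x=0 → posterior Beta(10, 27/4)
obs 7: x=0 → posterior Beta(10, 31/4)
obs 8: x=1 → posterior Beta(11, 31/4)
obs 9: x=0 → posterior Beta(11, 35/4)
obs 10: x=0 → posterior Beta(11, 39/4)
obs 11: x=1 → posterior Beta(12, 39/4)
obs 12: x=1 → posterior Beta(13, 39/4)
obs 13: x=1 → posterior Beta(14, 39/4)

56/95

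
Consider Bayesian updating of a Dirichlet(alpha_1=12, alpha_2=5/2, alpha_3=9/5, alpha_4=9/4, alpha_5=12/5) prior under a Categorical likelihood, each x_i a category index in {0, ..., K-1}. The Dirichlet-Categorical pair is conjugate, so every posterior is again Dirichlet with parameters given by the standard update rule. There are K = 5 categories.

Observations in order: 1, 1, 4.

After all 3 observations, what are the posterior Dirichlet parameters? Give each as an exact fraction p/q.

obs 1: x=1 → posterior Dirichlet(12, 7/2, 9/5, 9/4, 12/5)
obs 2: x=1 → posterior Dirichlet(12, 9/2, 9/5, 9/4, 12/5)
obs 3: x=4 → posterior Dirichlet(12, 9/2, 9/5, 9/4, 17/5)

alpha_1=12, alpha_2=9/2, alpha_3=9/5, alpha_4=9/4, alpha_5=17/5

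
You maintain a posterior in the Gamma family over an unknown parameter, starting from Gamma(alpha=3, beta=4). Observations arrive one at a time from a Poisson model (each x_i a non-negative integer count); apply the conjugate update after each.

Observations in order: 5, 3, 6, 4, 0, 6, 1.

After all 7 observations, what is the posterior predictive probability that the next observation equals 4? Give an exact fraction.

obs 1: x=5 → posterior Gamma(8, 5)
obs 2: x=3 → posterior Gamma(11, 6)
obs 3: x=6 → posterior Gamma(17, 7)
obs 4: x=4 → posterior Gamma(21, 8)
obs 5: x=0 → posterior Gamma(21, 9)
obs 6: x=6 → posterior Gamma(27, 10)
obs 7: x=1 → posterior Gamma(28, 11)

4537565639590998398995477356308665/34182189187166852111368841966125056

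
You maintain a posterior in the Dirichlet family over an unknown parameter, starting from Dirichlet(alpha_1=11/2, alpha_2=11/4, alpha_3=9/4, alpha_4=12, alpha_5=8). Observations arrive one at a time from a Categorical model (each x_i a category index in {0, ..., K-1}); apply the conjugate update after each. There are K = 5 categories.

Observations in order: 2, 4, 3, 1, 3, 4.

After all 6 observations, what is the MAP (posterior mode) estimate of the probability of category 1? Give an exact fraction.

11/126

obs 1: x=2 → posterior Dirichlet(11/2, 11/4, 13/4, 12, 8)
obs 2: x=4 → posterior Dirichlet(11/2, 11/4, 13/4, 12, 9)
obs 3: x=3 → posterior Dirichlet(11/2, 11/4, 13/4, 13, 9)
obs 4: x=1 → posterior Dirichlet(11/2, 15/4, 13/4, 13, 9)
obs 5: x=3 → posterior Dirichlet(11/2, 15/4, 13/4, 14, 9)
obs 6: x=4 → posterior Dirichlet(11/2, 15/4, 13/4, 14, 10)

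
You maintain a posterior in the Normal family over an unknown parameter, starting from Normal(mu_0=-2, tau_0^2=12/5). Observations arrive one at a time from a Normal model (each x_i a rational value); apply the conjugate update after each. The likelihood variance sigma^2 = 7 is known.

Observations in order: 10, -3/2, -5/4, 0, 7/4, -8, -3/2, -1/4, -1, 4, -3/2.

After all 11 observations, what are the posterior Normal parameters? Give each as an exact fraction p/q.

mu_0=-61/167, tau_0^2=84/167

obs 1: x=10 → posterior Normal(50/47, 84/47)
obs 2: x=-3/2 → posterior Normal(32/59, 84/59)
obs 3: x=-5/4 → posterior Normal(17/71, 84/71)
obs 4: x=0 → posterior Normal(17/83, 84/83)
obs 5: x=7/4 → posterior Normal(2/5, 84/95)
obs 6: x=-8 → posterior Normal(-58/107, 84/107)
obs 7: x=-3/2 → posterior Normal(-76/119, 12/17)
obs 8: x=-1/4 → posterior Normal(-79/131, 84/131)
obs 9: x=-1 → posterior Normal(-7/11, 84/143)
obs 10: x=4 → posterior Normal(-43/155, 84/155)
obs 11: x=-3/2 → posterior Normal(-61/167, 84/167)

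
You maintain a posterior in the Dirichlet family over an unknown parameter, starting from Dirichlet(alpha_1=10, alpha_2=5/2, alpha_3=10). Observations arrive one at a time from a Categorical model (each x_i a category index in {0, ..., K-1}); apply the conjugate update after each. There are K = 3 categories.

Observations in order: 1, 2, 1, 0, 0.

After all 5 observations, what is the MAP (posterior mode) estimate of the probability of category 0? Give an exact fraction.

22/49

obs 1: x=1 → posterior Dirichlet(10, 7/2, 10)
obs 2: x=2 → posterior Dirichlet(10, 7/2, 11)
obs 3: x=1 → posterior Dirichlet(10, 9/2, 11)
obs 4: x=0 → posterior Dirichlet(11, 9/2, 11)
obs 5: x=0 → posterior Dirichlet(12, 9/2, 11)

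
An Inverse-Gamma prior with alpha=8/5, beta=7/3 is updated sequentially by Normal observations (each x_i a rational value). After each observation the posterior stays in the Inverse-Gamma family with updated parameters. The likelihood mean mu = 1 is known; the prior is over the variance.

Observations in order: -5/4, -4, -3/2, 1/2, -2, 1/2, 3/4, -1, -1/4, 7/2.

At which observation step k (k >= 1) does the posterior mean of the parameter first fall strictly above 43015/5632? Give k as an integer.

obs 1: x=-5/4 → posterior Inverse-Gamma(21/10, 467/96)
obs 2: x=-4 → posterior Inverse-Gamma(13/5, 1667/96)
obs 3: x=-3/2 → posterior Inverse-Gamma(31/10, 1967/96)
obs 4: x=1/2 → posterior Inverse-Gamma(18/5, 1979/96)
obs 5: x=-2 → posterior Inverse-Gamma(41/10, 2411/96)
obs 6: x=1/2 → posterior Inverse-Gamma(23/5, 2423/96)
obs 7: x=3/4 → posterior Inverse-Gamma(51/10, 1213/48)
obs 8: x=-1 → posterior Inverse-Gamma(28/5, 1309/48)
obs 9: x=-1/4 → posterior Inverse-Gamma(61/10, 2693/96)
obs 10: x=7/2 → posterior Inverse-Gamma(33/5, 2993/96)

k = 2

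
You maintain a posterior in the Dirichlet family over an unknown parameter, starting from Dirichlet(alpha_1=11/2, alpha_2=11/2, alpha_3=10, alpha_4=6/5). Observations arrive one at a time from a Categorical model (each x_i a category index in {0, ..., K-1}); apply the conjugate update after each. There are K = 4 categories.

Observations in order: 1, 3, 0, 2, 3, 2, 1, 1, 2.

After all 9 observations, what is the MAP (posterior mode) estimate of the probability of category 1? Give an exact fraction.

75/272

obs 1: x=1 → posterior Dirichlet(11/2, 13/2, 10, 6/5)
obs 2: x=3 → posterior Dirichlet(11/2, 13/2, 10, 11/5)
obs 3: x=0 → posterior Dirichlet(13/2, 13/2, 10, 11/5)
obs 4: x=2 → posterior Dirichlet(13/2, 13/2, 11, 11/5)
obs 5: x=3 → posterior Dirichlet(13/2, 13/2, 11, 16/5)
obs 6: x=2 → posterior Dirichlet(13/2, 13/2, 12, 16/5)
obs 7: x=1 → posterior Dirichlet(13/2, 15/2, 12, 16/5)
obs 8: x=1 → posterior Dirichlet(13/2, 17/2, 12, 16/5)
obs 9: x=2 → posterior Dirichlet(13/2, 17/2, 13, 16/5)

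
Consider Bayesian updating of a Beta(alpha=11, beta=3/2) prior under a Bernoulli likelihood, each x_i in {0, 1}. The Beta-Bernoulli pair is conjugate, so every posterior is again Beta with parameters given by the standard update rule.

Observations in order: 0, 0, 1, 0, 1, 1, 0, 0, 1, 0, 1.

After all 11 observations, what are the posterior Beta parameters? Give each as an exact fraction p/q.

alpha=16, beta=15/2

obs 1: x=0 → posterior Beta(11, 5/2)
obs 2: x=0 → posterior Beta(11, 7/2)
obs 3: x=1 → posterior Beta(12, 7/2)
obs 4: x=0 → posterior Beta(12, 9/2)
obs 5: x=1 → posterior Beta(13, 9/2)
obs 6: x=1 → posterior Beta(14, 9/2)
obs 7: x=0 → posterior Beta(14, 11/2)
obs 8: x=0 → posterior Beta(14, 13/2)
obs 9: x=1 → posterior Beta(15, 13/2)
obs 10: x=0 → posterior Beta(15, 15/2)
obs 11: x=1 → posterior Beta(16, 15/2)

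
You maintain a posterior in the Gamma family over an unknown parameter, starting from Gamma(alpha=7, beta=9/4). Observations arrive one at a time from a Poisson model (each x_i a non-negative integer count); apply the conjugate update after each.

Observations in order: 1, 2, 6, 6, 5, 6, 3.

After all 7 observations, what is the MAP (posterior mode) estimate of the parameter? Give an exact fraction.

obs 1: x=1 → posterior Gamma(8, 13/4)
obs 2: x=2 → posterior Gamma(10, 17/4)
obs 3: x=6 → posterior Gamma(16, 21/4)
obs 4: x=6 → posterior Gamma(22, 25/4)
obs 5: x=5 → posterior Gamma(27, 29/4)
obs 6: x=6 → posterior Gamma(33, 33/4)
obs 7: x=3 → posterior Gamma(36, 37/4)

140/37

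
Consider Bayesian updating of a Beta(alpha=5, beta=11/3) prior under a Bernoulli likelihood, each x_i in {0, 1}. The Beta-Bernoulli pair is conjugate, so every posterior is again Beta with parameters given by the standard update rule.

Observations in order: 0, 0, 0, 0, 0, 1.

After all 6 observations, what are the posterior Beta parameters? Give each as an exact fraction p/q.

alpha=6, beta=26/3

obs 1: x=0 → posterior Beta(5, 14/3)
obs 2: x=0 → posterior Beta(5, 17/3)
obs 3: x=0 → posterior Beta(5, 20/3)
obs 4: x=0 → posterior Beta(5, 23/3)
obs 5: x=0 → posterior Beta(5, 26/3)
obs 6: x=1 → posterior Beta(6, 26/3)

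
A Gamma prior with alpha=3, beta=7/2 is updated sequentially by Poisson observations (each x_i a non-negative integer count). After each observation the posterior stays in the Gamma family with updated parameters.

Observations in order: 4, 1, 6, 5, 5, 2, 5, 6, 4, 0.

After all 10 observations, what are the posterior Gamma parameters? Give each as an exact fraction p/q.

obs 1: x=4 → posterior Gamma(7, 9/2)
obs 2: x=1 → posterior Gamma(8, 11/2)
obs 3: x=6 → posterior Gamma(14, 13/2)
obs 4: x=5 → posterior Gamma(19, 15/2)
obs 5: x=5 → posterior Gamma(24, 17/2)
obs 6: x=2 → posterior Gamma(26, 19/2)
obs 7: x=5 → posterior Gamma(31, 21/2)
obs 8: x=6 → posterior Gamma(37, 23/2)
obs 9: x=4 → posterior Gamma(41, 25/2)
obs 10: x=0 → posterior Gamma(41, 27/2)

alpha=41, beta=27/2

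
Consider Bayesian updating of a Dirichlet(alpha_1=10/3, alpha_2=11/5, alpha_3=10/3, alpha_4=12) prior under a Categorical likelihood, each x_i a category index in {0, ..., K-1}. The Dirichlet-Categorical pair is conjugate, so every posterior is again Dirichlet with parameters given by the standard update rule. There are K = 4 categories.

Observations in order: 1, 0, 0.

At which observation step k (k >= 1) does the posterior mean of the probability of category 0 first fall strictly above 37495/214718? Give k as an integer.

obs 1: x=1 → posterior Dirichlet(10/3, 16/5, 10/3, 12)
obs 2: x=0 → posterior Dirichlet(13/3, 16/5, 10/3, 12)
obs 3: x=0 → posterior Dirichlet(16/3, 16/5, 10/3, 12)

k = 2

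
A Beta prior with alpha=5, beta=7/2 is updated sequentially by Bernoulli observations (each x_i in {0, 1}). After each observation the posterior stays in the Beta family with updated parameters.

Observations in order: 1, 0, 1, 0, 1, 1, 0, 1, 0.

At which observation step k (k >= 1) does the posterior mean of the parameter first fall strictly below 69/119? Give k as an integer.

obs 1: x=1 → posterior Beta(6, 7/2)
obs 2: x=0 → posterior Beta(6, 9/2)
obs 3: x=1 → posterior Beta(7, 9/2)
obs 4: x=0 → posterior Beta(7, 11/2)
obs 5: x=1 → posterior Beta(8, 11/2)
obs 6: x=1 → posterior Beta(9, 11/2)
obs 7: x=0 → posterior Beta(9, 13/2)
obs 8: x=1 → posterior Beta(10, 13/2)
obs 9: x=0 → posterior Beta(10, 15/2)

k = 2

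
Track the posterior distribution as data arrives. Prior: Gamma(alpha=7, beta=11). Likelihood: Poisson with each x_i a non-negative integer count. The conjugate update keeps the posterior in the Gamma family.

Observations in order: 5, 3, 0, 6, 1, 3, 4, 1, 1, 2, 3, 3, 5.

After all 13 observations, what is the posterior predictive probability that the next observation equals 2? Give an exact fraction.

1061597349552666004117268420678326551074082296659929162892443648/4038967834731580443708050254247865495926816947758197784423828125

obs 1: x=5 → posterior Gamma(12, 12)
obs 2: x=3 → posterior Gamma(15, 13)
obs 3: x=0 → posterior Gamma(15, 14)
obs 4: x=6 → posterior Gamma(21, 15)
obs 5: x=1 → posterior Gamma(22, 16)
obs 6: x=3 → posterior Gamma(25, 17)
obs 7: x=4 → posterior Gamma(29, 18)
obs 8: x=1 → posterior Gamma(30, 19)
obs 9: x=1 → posterior Gamma(31, 20)
obs 10: x=2 → posterior Gamma(33, 21)
obs 11: x=3 → posterior Gamma(36, 22)
obs 12: x=3 → posterior Gamma(39, 23)
obs 13: x=5 → posterior Gamma(44, 24)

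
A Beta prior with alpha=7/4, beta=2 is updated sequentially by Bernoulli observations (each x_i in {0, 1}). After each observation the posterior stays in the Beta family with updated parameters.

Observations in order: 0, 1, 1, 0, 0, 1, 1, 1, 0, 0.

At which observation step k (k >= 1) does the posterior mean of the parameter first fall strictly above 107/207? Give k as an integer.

obs 1: x=0 → posterior Beta(7/4, 3)
obs 2: x=1 → posterior Beta(11/4, 3)
obs 3: x=1 → posterior Beta(15/4, 3)
obs 4: x=0 → posterior Beta(15/4, 4)
obs 5: x=0 → posterior Beta(15/4, 5)
obs 6: x=1 → posterior Beta(19/4, 5)
obs 7: x=1 → posterior Beta(23/4, 5)
obs 8: x=1 → posterior Beta(27/4, 5)
obs 9: x=0 → posterior Beta(27/4, 6)
obs 10: x=0 → posterior Beta(27/4, 7)

k = 3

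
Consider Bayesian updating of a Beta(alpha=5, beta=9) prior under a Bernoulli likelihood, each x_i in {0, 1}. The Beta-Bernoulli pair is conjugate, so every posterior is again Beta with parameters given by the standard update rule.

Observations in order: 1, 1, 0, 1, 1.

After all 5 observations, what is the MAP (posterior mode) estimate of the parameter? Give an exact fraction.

8/17

obs 1: x=1 → posterior Beta(6, 9)
obs 2: x=1 → posterior Beta(7, 9)
obs 3: x=0 → posterior Beta(7, 10)
obs 4: x=1 → posterior Beta(8, 10)
obs 5: x=1 → posterior Beta(9, 10)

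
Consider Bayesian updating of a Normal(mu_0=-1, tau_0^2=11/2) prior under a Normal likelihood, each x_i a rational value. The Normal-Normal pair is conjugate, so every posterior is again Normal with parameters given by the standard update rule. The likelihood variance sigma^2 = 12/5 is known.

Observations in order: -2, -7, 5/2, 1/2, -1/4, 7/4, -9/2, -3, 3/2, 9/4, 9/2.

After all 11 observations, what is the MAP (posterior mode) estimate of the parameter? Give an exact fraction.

-921/2516

obs 1: x=-2 → posterior Normal(-134/79, 132/79)
obs 2: x=-7 → posterior Normal(-519/134, 66/67)
obs 3: x=5/2 → posterior Normal(-109/54, 44/63)
obs 4: x=1/2 → posterior Normal(-177/122, 33/61)
obs 5: x=-1/4 → posterior Normal(-1471/1196, 132/299)
obs 6: x=7/4 → posterior Normal(-181/236, 22/59)
obs 7: x=-9/2 → posterior Normal(-519/409, 132/409)
obs 8: x=-3 → posterior Normal(-171/116, 33/116)
obs 9: x=3/2 → posterior Normal(-401/346, 44/173)
obs 10: x=9/4 → posterior Normal(-273/328, 66/287)
obs 11: x=9/2 → posterior Normal(-921/2516, 132/629)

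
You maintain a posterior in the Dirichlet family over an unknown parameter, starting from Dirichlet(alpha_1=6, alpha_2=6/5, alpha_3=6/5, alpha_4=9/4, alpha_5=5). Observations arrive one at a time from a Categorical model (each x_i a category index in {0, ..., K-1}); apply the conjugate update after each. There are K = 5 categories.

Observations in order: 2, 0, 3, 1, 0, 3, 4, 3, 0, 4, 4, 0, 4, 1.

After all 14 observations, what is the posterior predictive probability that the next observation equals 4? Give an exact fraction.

180/593

obs 1: x=2 → posterior Dirichlet(6, 6/5, 11/5, 9/4, 5)
obs 2: x=0 → posterior Dirichlet(7, 6/5, 11/5, 9/4, 5)
obs 3: x=3 → posterior Dirichlet(7, 6/5, 11/5, 13/4, 5)
obs 4: x=1 → posterior Dirichlet(7, 11/5, 11/5, 13/4, 5)
obs 5: x=0 → posterior Dirichlet(8, 11/5, 11/5, 13/4, 5)
obs 6: x=3 → posterior Dirichlet(8, 11/5, 11/5, 17/4, 5)
obs 7: x=4 → posterior Dirichlet(8, 11/5, 11/5, 17/4, 6)
obs 8: x=3 → posterior Dirichlet(8, 11/5, 11/5, 21/4, 6)
obs 9: x=0 → posterior Dirichlet(9, 11/5, 11/5, 21/4, 6)
obs 10: x=4 → posterior Dirichlet(9, 11/5, 11/5, 21/4, 7)
obs 11: x=4 → posterior Dirichlet(9, 11/5, 11/5, 21/4, 8)
obs 12: x=0 → posterior Dirichlet(10, 11/5, 11/5, 21/4, 8)
obs 13: x=4 → posterior Dirichlet(10, 11/5, 11/5, 21/4, 9)
obs 14: x=1 → posterior Dirichlet(10, 16/5, 11/5, 21/4, 9)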